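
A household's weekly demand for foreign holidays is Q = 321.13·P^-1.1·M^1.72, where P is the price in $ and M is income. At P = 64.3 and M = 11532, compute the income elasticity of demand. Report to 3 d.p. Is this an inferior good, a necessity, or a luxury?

1.720 (luxury)

For a multiplicative demand Q = A·P^α·M^β, the income elasticity is β everywhere.
Here β = 1.72, so η = 1.720.
Since η > 1, this is a luxury.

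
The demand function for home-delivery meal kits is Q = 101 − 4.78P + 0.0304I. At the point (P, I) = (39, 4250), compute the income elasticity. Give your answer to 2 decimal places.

2.95

At P = 39, I = 4250: Q = 43.780.
Holding P constant, ∂Q/∂I = 0.0304.
η_I = (∂Q/∂I)·(I/Q) = 0.0304 × (4250/43.780) = 2.95.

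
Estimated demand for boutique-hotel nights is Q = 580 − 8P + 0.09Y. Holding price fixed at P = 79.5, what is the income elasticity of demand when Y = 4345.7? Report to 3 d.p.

1.167

At P = 79.5, Y = 4345.7: Q = 335.113.
Holding P constant, ∂Q/∂Y = 0.09.
η_Y = (∂Q/∂Y)·(Y/Q) = 0.09 × (4345.7/335.113) = 1.167.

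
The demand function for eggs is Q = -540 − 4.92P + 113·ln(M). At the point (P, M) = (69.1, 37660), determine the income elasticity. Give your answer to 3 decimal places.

At P = 69.1, M = 37660: Q = 310.636.
Holding P constant, ∂Q/∂M = 113/M = 0.00300053.
η_M = (∂Q/∂M)·(M/Q) = 0.00300053 × (37660/310.636) = 0.364.

0.364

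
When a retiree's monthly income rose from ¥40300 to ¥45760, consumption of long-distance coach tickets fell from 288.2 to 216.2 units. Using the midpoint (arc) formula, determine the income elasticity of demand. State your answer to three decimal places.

-2.250

ΔQ = 216.2 − 288.2 = -72; midpoint Q̄ = (288.2 + 216.2)/2 = 252.2.
ΔI = 45760 − 40300 = 5460; midpoint Ī = (40300 + 45760)/2 = 43030.
η = (ΔQ/Q̄) ÷ (ΔI/Ī) = (-72/252.2) ÷ (5460/43030) = -2.250.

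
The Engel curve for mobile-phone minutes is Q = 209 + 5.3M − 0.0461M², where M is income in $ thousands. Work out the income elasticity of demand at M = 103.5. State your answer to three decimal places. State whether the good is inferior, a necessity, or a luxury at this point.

At M = 103.5: Q = 263.7153.
dQ/dM = 5.3 − 0.0922M = -4.24270.
η = (dQ/dM)·(M/Q) = -4.24270 × (103.5/263.7153) = -1.665.
η < 0 ⇒ inferior good.

-1.665 (inferior good)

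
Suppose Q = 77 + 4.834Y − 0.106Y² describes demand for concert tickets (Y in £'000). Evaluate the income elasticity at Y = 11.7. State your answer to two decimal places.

0.23

At Y = 11.7: Q = 119.0475.
dQ/dY = 4.834 − 0.212Y = 2.35360.
η = (dQ/dY)·(Y/Q) = 2.35360 × (11.7/119.0475) = 0.23.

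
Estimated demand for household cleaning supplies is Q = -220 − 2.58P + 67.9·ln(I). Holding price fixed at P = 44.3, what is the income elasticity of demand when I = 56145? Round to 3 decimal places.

At P = 44.3, I = 56145: Q = 408.240.
Holding P constant, ∂Q/∂I = 67.9/I = 0.00120937.
η_I = (∂Q/∂I)·(I/Q) = 0.00120937 × (56145/408.240) = 0.166.

0.166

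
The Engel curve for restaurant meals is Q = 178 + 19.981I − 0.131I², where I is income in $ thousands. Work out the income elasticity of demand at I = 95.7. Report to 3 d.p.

-0.547

At I = 95.7: Q = 890.4195.
dQ/dI = 19.981 − 0.262I = -5.09240.
η = (dQ/dI)·(I/Q) = -5.09240 × (95.7/890.4195) = -0.547.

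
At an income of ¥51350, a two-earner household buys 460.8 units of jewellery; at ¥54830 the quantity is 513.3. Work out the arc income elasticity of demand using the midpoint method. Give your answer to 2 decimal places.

1.64

ΔQ = 513.3 − 460.8 = 52.5; midpoint Q̄ = (460.8 + 513.3)/2 = 487.05.
ΔI = 54830 − 51350 = 3480; midpoint Ī = (51350 + 54830)/2 = 53090.
η = (ΔQ/Q̄) ÷ (ΔI/Ī) = (52.5/487.05) ÷ (3480/53090) = 1.64.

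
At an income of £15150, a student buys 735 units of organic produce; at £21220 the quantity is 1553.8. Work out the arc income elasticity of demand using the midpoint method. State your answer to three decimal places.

2.144

ΔQ = 1553.8 − 735 = 818.8; midpoint Q̄ = (735 + 1553.8)/2 = 1144.4.
ΔI = 21220 − 15150 = 6070; midpoint Ī = (15150 + 21220)/2 = 18185.
η = (ΔQ/Q̄) ÷ (ΔI/Ī) = (818.8/1144.4) ÷ (6070/18185) = 2.144.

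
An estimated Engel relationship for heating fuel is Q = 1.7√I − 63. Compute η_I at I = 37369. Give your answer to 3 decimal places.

At I = 37369: Q = 265.628.
dQ/dI = 1.7/(2√I) = 0.00439707 at this income.
η = (dQ/dI)·(I/Q) = 0.00439707 × (37369/265.628) = 0.619.

0.619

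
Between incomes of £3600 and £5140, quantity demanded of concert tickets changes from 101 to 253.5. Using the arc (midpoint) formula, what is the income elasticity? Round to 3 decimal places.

ΔQ = 253.5 − 101 = 152.5; midpoint Q̄ = (101 + 253.5)/2 = 177.25.
ΔI = 5140 − 3600 = 1540; midpoint Ī = (3600 + 5140)/2 = 4370.
η = (ΔQ/Q̄) ÷ (ΔI/Ī) = (152.5/177.25) ÷ (1540/4370) = 2.441.

2.441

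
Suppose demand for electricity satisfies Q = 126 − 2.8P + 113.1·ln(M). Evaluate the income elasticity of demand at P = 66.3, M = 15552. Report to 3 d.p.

At P = 66.3, M = 15552: Q = 1031.995.
Holding P constant, ∂Q/∂M = 113.1/M = 0.00727238.
η_M = (∂Q/∂M)·(M/Q) = 0.00727238 × (15552/1031.995) = 0.110.

0.110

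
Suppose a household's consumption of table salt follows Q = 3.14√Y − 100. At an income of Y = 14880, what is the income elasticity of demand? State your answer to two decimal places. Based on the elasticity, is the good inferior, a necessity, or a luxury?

At Y = 14880: Q = 283.029.
dQ/dY = 3.14/(2√Y) = 0.0128706 at this income.
η = (dQ/dY)·(Y/Q) = 0.0128706 × (14880/283.029) = 0.68.
Since 0 < η < 1, the good is a necessity.

0.68 (necessity)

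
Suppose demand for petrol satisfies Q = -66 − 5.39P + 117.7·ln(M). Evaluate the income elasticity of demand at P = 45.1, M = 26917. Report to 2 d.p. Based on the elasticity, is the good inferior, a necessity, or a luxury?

At P = 45.1, M = 26917: Q = 891.511.
Holding P constant, ∂Q/∂M = 117.7/M = 0.0043727.
η_M = (∂Q/∂M)·(M/Q) = 0.0043727 × (26917/891.511) = 0.13.
Since 0 < η < 1, this is a necessity.

0.13 (necessity)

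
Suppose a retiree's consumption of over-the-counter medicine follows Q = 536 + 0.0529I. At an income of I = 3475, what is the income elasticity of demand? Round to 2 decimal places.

At I = 3475: Q = 719.828.
dQ/dI = 0.0529.
η = (dQ/dI)·(I/Q) = 0.0529 × (3475/719.828) = 0.26.

0.26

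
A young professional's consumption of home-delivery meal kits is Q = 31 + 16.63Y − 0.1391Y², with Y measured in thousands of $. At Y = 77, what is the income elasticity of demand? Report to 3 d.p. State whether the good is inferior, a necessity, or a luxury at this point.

-0.758 (inferior good)

At Y = 77: Q = 486.7861.
dQ/dY = 16.63 − 0.2782Y = -4.79140.
η = (dQ/dY)·(Y/Q) = -4.79140 × (77/486.7861) = -0.758.
η < 0 ⇒ inferior good.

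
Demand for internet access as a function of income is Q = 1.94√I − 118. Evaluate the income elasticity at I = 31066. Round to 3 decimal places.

At I = 31066: Q = 223.936.
dQ/dI = 1.94/(2√I) = 0.00550337 at this income.
η = (dQ/dI)·(I/Q) = 0.00550337 × (31066/223.936) = 0.763.

0.763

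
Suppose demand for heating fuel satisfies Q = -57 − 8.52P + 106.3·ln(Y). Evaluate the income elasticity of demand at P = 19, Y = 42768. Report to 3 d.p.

At P = 19, Y = 42768: Q = 914.655.
Holding P constant, ∂Q/∂Y = 106.3/Y = 0.0024855.
η_Y = (∂Q/∂Y)·(Y/Q) = 0.0024855 × (42768/914.655) = 0.116.

0.116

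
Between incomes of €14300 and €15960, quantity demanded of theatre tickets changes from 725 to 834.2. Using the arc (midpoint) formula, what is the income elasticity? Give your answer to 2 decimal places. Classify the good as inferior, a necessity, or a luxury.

ΔQ = 834.2 − 725 = 109.2; midpoint Q̄ = (725 + 834.2)/2 = 779.6.
ΔI = 15960 − 14300 = 1660; midpoint Ī = (14300 + 15960)/2 = 15130.
η = (ΔQ/Q̄) ÷ (ΔI/Ī) = (109.2/779.6) ÷ (1660/15130) = 1.28.
η > 1 ⇒ luxury.

1.28 (luxury)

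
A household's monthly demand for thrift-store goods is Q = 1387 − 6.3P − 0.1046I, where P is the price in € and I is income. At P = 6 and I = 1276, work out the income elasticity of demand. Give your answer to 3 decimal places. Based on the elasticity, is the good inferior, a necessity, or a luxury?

At P = 6, I = 1276: Q = 1215.730.
Holding P constant, ∂Q/∂I = −0.1046.
η_I = (∂Q/∂I)·(I/Q) = -0.1046 × (1276/1215.730) = -0.110.
Since η < 0, this is an inferior good.

-0.110 (inferior good)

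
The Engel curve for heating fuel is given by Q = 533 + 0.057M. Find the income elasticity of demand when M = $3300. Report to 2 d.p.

At M = 3300: Q = 721.100.
dQ/dM = 0.057.
η = (dQ/dM)·(M/Q) = 0.057 × (3300/721.100) = 0.26.

0.26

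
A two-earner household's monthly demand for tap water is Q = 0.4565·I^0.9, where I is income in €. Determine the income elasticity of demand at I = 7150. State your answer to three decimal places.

For Q = A·I^β the income elasticity is constant and equal to β.
Here β = 0.9, so η = 0.900.

0.900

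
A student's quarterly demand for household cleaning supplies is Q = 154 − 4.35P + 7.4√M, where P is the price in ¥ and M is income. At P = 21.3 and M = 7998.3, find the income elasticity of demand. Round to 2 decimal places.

0.46

At P = 21.3, M = 7998.3: Q = 723.151.
Holding P constant, ∂Q/∂M = 7.4/(2√M) = 0.0413717.
η_M = (∂Q/∂M)·(M/Q) = 0.0413717 × (7998.3/723.151) = 0.46.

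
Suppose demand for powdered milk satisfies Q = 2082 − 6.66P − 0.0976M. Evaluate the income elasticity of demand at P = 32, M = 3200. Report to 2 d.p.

-0.20

At P = 32, M = 3200: Q = 1556.560.
Holding P constant, ∂Q/∂M = −0.0976.
η_M = (∂Q/∂M)·(M/Q) = -0.0976 × (3200/1556.560) = -0.20.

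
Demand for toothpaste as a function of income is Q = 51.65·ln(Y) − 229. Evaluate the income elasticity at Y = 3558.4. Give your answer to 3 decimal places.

At Y = 3558.4: Q = 193.345.
dQ/dY = 51.65/Y = 0.014515 at this income.
η = (dQ/dY)·(Y/Q) = 0.014515 × (3558.4/193.345) = 0.267.

0.267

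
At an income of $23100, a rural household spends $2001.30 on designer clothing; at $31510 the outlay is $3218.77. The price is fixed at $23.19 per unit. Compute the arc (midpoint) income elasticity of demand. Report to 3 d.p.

1.514

With a constant price, Q₁ = 2001.30/23.19 = 86.300 and Q₂ = 3218.77/23.19 = 138.800 (equivalently, work directly with expenditure since P cancels).
Midpoint %ΔQ = (3218.77 − 2001.30)/2610.04 = 0.46646; midpoint %ΔI = (31510 − 23100)/27305 = 0.30800.
η = 0.46646 / 0.30800 = 1.514.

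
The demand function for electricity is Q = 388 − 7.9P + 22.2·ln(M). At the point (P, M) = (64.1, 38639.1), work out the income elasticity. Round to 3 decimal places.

At P = 64.1, M = 38639.1: Q = 116.087.
Holding P constant, ∂Q/∂M = 22.2/M = 0.000574548.
η_M = (∂Q/∂M)·(M/Q) = 0.000574548 × (38639.1/116.087) = 0.191.

0.191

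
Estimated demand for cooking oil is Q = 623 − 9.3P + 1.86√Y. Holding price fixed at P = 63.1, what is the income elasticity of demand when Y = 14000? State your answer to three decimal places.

0.429

At P = 63.1, Y = 14000: Q = 256.248.
Holding P constant, ∂Q/∂Y = 1.86/(2√Y) = 0.00785993.
η_Y = (∂Q/∂Y)·(Y/Q) = 0.00785993 × (14000/256.248) = 0.429.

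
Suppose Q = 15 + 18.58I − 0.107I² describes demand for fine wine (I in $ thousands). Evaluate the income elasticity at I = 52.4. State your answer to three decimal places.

0.556

At I = 52.4: Q = 694.7957.
dQ/dI = 18.58 − 0.214I = 7.36640.
η = (dQ/dI)·(I/Q) = 7.36640 × (52.4/694.7957) = 0.556.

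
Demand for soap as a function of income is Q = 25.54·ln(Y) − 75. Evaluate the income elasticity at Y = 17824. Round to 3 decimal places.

At Y = 17824: Q = 174.993.
dQ/dY = 25.54/Y = 0.0014329 at this income.
η = (dQ/dY)·(Y/Q) = 0.0014329 × (17824/174.993) = 0.146.

0.146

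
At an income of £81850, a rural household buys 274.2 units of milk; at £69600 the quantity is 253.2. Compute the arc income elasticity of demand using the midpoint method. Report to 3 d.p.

0.492

ΔQ = 253.2 − 274.2 = -21; midpoint Q̄ = (274.2 + 253.2)/2 = 263.7.
ΔI = 69600 − 81850 = -12250; midpoint Ī = (81850 + 69600)/2 = 75725.
η = (ΔQ/Q̄) ÷ (ΔI/Ī) = (-21/263.7) ÷ (-12250/75725) = 0.492.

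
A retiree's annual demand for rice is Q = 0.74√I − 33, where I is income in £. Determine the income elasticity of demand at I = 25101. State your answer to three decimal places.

At I = 25101: Q = 84.240.
dQ/dI = 0.74/(2√I) = 0.00233537 at this income.
η = (dQ/dI)·(I/Q) = 0.00233537 × (25101/84.240) = 0.696.

0.696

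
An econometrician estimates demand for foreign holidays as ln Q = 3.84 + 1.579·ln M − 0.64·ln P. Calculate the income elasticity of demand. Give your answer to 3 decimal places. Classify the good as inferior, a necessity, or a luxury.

1.579 (luxury)

In a log-linear demand, the coefficient on ln M is the income elasticity.
So η = 1.579.
η > 1 ⇒ luxury.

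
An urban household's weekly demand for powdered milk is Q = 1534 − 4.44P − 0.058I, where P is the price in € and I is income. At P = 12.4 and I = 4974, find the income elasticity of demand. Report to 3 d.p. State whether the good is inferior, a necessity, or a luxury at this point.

At P = 12.4, I = 4974: Q = 1190.452.
Holding P constant, ∂Q/∂I = −0.058.
η_I = (∂Q/∂I)·(I/Q) = -0.058 × (4974/1190.452) = -0.242.
Since η < 0, this is an inferior good.

-0.242 (inferior good)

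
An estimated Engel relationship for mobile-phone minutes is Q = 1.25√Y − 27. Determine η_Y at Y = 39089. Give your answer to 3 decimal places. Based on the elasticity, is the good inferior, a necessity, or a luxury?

0.561 (necessity)

At Y = 39089: Q = 220.137.
dQ/dY = 1.25/(2√Y) = 0.00316121 at this income.
η = (dQ/dY)·(Y/Q) = 0.00316121 × (39089/220.137) = 0.561.
Since 0 < η < 1, the good is a necessity.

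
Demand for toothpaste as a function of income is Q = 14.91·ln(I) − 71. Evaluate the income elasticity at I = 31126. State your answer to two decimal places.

At I = 31126: Q = 83.256.
dQ/dI = 14.91/I = 0.000479021 at this income.
η = (dQ/dI)·(I/Q) = 0.000479021 × (31126/83.256) = 0.18.

0.18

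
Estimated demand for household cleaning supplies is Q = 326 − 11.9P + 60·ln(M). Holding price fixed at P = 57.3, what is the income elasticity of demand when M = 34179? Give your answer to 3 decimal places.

At P = 57.3, M = 34179: Q = 270.492.
Holding P constant, ∂Q/∂M = 60/M = 0.00175546.
η_M = (∂Q/∂M)·(M/Q) = 0.00175546 × (34179/270.492) = 0.222.

0.222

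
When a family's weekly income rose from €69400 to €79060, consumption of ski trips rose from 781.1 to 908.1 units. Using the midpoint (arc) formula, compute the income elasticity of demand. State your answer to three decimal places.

ΔQ = 908.1 − 781.1 = 127; midpoint Q̄ = (781.1 + 908.1)/2 = 844.6.
ΔI = 79060 − 69400 = 9660; midpoint Ī = (69400 + 79060)/2 = 74230.
η = (ΔQ/Q̄) ÷ (ΔI/Ī) = (127/844.6) ÷ (9660/74230) = 1.155.

1.155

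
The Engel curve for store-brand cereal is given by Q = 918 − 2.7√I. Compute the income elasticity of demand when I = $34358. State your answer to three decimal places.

At I = 34358: Q = 417.530.
dQ/dI = -2.7/(2√I) = -0.00728316 at this income.
η = (dQ/dI)·(I/Q) = -0.00728316 × (34358/417.530) = -0.599.

-0.599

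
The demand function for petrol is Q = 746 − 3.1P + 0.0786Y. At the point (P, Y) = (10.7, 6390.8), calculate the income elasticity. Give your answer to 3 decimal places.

0.413

At P = 10.7, Y = 6390.8: Q = 1215.147.
Holding P constant, ∂Q/∂Y = 0.0786.
η_Y = (∂Q/∂Y)·(Y/Q) = 0.0786 × (6390.8/1215.147) = 0.413.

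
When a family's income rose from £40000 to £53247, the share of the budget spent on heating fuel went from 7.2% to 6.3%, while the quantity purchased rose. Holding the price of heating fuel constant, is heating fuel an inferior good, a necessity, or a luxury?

Quantity rises but the budget share falls as income rises, so 0 < η < 1.

necessity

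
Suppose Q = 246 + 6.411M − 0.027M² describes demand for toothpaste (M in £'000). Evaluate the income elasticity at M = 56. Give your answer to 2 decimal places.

At M = 56: Q = 520.3440.
dQ/dM = 6.411 − 0.054M = 3.38700.
η = (dQ/dM)·(M/Q) = 3.38700 × (56/520.3440) = 0.36.

0.36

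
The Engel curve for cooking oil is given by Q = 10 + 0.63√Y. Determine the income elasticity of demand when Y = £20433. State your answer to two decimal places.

At Y = 20433: Q = 100.055.
dQ/dY = 0.63/(2√Y) = 0.00220366 at this income.
η = (dQ/dY)·(Y/Q) = 0.00220366 × (20433/100.055) = 0.45.

0.45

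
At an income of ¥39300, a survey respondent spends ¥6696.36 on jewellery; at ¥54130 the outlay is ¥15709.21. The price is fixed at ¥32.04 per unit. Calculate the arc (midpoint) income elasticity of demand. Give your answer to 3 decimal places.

With a constant price, Q₁ = 6696.36/32.04 = 209.000 and Q₂ = 15709.21/32.04 = 490.300 (equivalently, work directly with expenditure since P cancels).
Midpoint %ΔQ = (15709.21 − 6696.36)/11202.79 = 0.80452; midpoint %ΔI = (54130 − 39300)/46715 = 0.31746.
η = 0.80452 / 0.31746 = 2.534.

2.534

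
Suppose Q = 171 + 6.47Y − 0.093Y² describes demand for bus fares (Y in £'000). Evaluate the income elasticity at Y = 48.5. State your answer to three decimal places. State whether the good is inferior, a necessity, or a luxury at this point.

At Y = 48.5: Q = 266.0358.
dQ/dY = 6.47 − 0.186Y = -2.55100.
η = (dQ/dY)·(Y/Q) = -2.55100 × (48.5/266.0358) = -0.465.
η < 0 ⇒ inferior good.

-0.465 (inferior good)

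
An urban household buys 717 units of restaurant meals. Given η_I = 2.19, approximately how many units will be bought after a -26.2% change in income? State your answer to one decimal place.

305.6

%ΔQ ≈ η × %ΔI = 2.19 × (-26.2%) = -57.378%.
New Q ≈ 717 × (1 − 0.57378) = 305.6.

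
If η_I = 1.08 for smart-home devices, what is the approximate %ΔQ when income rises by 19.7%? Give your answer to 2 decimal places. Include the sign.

21.28%

%ΔQ ≈ η × %ΔI = 1.08 × 19.7% = 21.28%.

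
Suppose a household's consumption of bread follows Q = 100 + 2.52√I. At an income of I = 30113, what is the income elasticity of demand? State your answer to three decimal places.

At I = 30113: Q = 537.298.
dQ/dI = 2.52/(2√I) = 0.00726095 at this income.
η = (dQ/dI)·(I/Q) = 0.00726095 × (30113/537.298) = 0.407.

0.407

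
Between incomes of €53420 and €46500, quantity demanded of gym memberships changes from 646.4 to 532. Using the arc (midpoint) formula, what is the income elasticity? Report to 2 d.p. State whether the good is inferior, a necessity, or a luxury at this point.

1.40 (luxury)

ΔQ = 532 − 646.4 = -114.4; midpoint Q̄ = (646.4 + 532)/2 = 589.2.
ΔI = 46500 − 53420 = -6920; midpoint Ī = (53420 + 46500)/2 = 49960.
η = (ΔQ/Q̄) ÷ (ΔI/Ī) = (-114.4/589.2) ÷ (-6920/49960) = 1.40.
η > 1 ⇒ luxury.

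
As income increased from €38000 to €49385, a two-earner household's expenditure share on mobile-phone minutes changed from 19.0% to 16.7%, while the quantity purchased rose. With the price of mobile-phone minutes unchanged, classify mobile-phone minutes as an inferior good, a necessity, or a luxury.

Quantity rises but the budget share falls as income rises, so 0 < η < 1.

necessity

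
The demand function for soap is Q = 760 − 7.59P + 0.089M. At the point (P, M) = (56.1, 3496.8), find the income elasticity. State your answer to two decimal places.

0.48

At P = 56.1, M = 3496.8: Q = 645.416.
Holding P constant, ∂Q/∂M = 0.089.
η_M = (∂Q/∂M)·(M/Q) = 0.089 × (3496.8/645.416) = 0.48.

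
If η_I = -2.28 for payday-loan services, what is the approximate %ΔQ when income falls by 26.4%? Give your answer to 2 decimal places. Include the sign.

60.19%

%ΔQ ≈ η × %ΔI = -2.28 × (-26.4%) = 60.19%.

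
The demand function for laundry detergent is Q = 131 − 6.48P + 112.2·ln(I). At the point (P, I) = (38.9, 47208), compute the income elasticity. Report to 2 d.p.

At P = 38.9, I = 47208: Q = 1086.460.
Holding P constant, ∂Q/∂I = 112.2/I = 0.00237672.
η_I = (∂Q/∂I)·(I/Q) = 0.00237672 × (47208/1086.460) = 0.10.

0.10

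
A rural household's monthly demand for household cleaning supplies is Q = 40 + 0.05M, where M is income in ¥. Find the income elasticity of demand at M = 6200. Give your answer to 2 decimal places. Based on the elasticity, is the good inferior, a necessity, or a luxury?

At M = 6200: Q = 350.000.
dQ/dM = 0.05.
η = (dQ/dM)·(M/Q) = 0.05 × (6200/350.000) = 0.89.
Since 0 < η < 1, the good is a necessity.

0.89 (necessity)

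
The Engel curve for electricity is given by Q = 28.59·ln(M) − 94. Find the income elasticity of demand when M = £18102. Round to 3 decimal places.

At M = 18102: Q = 186.290.
dQ/dM = 28.59/M = 0.00157938 at this income.
η = (dQ/dM)·(M/Q) = 0.00157938 × (18102/186.290) = 0.153.

0.153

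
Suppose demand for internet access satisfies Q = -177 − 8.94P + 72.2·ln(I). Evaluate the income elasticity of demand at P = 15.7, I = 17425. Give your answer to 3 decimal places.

0.186

At P = 15.7, I = 17425: Q = 387.723.
Holding P constant, ∂Q/∂I = 72.2/I = 0.00414347.
η_I = (∂Q/∂I)·(I/Q) = 0.00414347 × (17425/387.723) = 0.186.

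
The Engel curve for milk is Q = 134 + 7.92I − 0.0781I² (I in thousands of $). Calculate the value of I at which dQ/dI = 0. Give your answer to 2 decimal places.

dQ/dI = 7.92 − 0.1562I.
The good is inferior where dQ/dI < 0. Setting dQ/dI = 0 gives I = 7.92 / 0.1562 = 50.70.

50.70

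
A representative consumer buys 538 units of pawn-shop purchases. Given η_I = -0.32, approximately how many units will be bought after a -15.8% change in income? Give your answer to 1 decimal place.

%ΔQ ≈ η × %ΔI = -0.32 × (-15.8%) = 5.056%.
New Q ≈ 538 × (1 + 0.05056) = 565.2.

565.2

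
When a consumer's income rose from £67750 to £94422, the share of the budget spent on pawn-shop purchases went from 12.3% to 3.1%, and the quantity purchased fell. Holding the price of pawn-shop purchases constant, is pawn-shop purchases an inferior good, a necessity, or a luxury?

inferior good

Quantity demanded falls as income rises, so η < 0.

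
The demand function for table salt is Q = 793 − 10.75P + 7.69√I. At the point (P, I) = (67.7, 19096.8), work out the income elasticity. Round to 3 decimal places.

At P = 67.7, I = 19096.8: Q = 1127.915.
Holding P constant, ∂Q/∂I = 7.69/(2√I) = 0.0278238.
η_I = (∂Q/∂I)·(I/Q) = 0.0278238 × (19096.8/1127.915) = 0.471.

0.471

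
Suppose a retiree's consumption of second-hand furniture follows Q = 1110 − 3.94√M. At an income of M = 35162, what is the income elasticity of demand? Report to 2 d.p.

-1.00

At M = 35162: Q = 371.190.
dQ/dM = -3.94/(2√M) = -0.0105058 at this income.
η = (dQ/dM)·(M/Q) = -0.0105058 × (35162/371.190) = -1.00.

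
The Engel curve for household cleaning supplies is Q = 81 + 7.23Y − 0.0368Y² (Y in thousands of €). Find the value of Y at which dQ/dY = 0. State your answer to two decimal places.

dQ/dY = 7.23 − 0.0736Y.
The good is inferior where dQ/dY < 0. Setting dQ/dY = 0 gives Y = 7.23 / 0.0736 = 98.23.

98.23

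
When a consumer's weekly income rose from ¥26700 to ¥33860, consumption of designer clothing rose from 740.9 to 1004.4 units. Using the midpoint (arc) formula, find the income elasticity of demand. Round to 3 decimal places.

ΔQ = 1004.4 − 740.9 = 263.5; midpoint Q̄ = (740.9 + 1004.4)/2 = 872.65.
ΔI = 33860 − 26700 = 7160; midpoint Ī = (26700 + 33860)/2 = 30280.
η = (ΔQ/Q̄) ÷ (ΔI/Ī) = (263.5/872.65) ÷ (7160/30280) = 1.277.

1.277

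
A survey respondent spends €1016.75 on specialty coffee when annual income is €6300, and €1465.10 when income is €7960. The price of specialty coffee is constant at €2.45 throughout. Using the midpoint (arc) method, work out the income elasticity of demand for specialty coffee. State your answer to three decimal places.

1.552

With a constant price, Q₁ = 1016.75/2.45 = 415.000 and Q₂ = 1465.10/2.45 = 598.000 (equivalently, work directly with expenditure since P cancels).
Midpoint %ΔQ = (1465.10 − 1016.75)/1240.93 = 0.36130; midpoint %ΔI = (7960 − 6300)/7130 = 0.23282.
η = 0.36130 / 0.23282 = 1.552.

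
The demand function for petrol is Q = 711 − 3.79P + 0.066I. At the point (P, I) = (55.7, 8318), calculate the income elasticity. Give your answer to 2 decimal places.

At P = 55.7, I = 8318: Q = 1048.885.
Holding P constant, ∂Q/∂I = 0.066.
η_I = (∂Q/∂I)·(I/Q) = 0.066 × (8318/1048.885) = 0.52.

0.52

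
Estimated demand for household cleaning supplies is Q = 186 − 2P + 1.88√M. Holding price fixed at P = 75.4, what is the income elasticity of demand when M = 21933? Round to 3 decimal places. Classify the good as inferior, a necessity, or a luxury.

At P = 75.4, M = 21933: Q = 313.624.
Holding P constant, ∂Q/∂M = 1.88/(2√M) = 0.00634715.
η_M = (∂Q/∂M)·(M/Q) = 0.00634715 × (21933/313.624) = 0.444.
Since 0 < η < 1, this is a necessity.

0.444 (necessity)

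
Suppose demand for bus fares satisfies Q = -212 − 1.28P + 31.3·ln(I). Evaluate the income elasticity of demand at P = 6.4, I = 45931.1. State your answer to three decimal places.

0.270

At P = 6.4, I = 45931.1: Q = 115.810.
Holding P constant, ∂Q/∂I = 31.3/I = 0.000681455.
η_I = (∂Q/∂I)·(I/Q) = 0.000681455 × (45931.1/115.810) = 0.270.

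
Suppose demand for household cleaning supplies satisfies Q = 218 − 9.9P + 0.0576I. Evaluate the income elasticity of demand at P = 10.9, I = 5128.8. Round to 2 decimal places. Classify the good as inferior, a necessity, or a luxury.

At P = 10.9, I = 5128.8: Q = 405.509.
Holding P constant, ∂Q/∂I = 0.0576.
η_I = (∂Q/∂I)·(I/Q) = 0.0576 × (5128.8/405.509) = 0.73.
Since 0 < η < 1, this is a necessity.

0.73 (necessity)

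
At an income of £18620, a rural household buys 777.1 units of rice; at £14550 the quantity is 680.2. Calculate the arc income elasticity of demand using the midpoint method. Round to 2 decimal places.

ΔQ = 680.2 − 777.1 = -96.9; midpoint Q̄ = (777.1 + 680.2)/2 = 728.65.
ΔI = 14550 − 18620 = -4070; midpoint Ī = (18620 + 14550)/2 = 16585.
η = (ΔQ/Q̄) ÷ (ΔI/Ī) = (-96.9/728.65) ÷ (-4070/16585) = 0.54.

0.54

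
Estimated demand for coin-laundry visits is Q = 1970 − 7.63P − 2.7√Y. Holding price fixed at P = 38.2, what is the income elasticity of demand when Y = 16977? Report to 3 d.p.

At P = 38.2, Y = 16977: Q = 1326.735.
Holding P constant, ∂Q/∂Y = -2.7/(2√Y) = -0.010361.
η_Y = (∂Q/∂Y)·(Y/Q) = -0.010361 × (16977/1326.735) = -0.133.

-0.133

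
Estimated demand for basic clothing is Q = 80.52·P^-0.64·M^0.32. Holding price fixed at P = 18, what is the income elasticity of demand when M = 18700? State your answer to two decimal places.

0.32

For a multiplicative demand Q = A·P^α·M^β, the income elasticity is β everywhere.
Here β = 0.32, so η = 0.32.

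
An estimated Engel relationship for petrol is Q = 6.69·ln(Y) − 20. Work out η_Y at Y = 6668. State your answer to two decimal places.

0.17

At Y = 6668: Q = 38.906.
dQ/dY = 6.69/Y = 0.0010033 at this income.
η = (dQ/dY)·(Y/Q) = 0.0010033 × (6668/38.906) = 0.17.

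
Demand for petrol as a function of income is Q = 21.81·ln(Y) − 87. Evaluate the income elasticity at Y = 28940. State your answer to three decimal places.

At Y = 28940: Q = 137.054.
dQ/dY = 21.81/Y = 0.000753628 at this income.
η = (dQ/dY)·(Y/Q) = 0.000753628 × (28940/137.054) = 0.159.

0.159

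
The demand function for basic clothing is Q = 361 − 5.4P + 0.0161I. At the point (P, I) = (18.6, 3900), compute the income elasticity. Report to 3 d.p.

0.194

At P = 18.6, I = 3900: Q = 323.350.
Holding P constant, ∂Q/∂I = 0.0161.
η_I = (∂Q/∂I)·(I/Q) = 0.0161 × (3900/323.350) = 0.194.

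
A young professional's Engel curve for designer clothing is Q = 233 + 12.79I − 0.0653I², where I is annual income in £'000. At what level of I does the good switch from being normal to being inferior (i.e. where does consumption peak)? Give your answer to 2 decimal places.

dQ/dI = 12.79 − 0.1306I.
The good is inferior where dQ/dI < 0. Setting dQ/dI = 0 gives I = 12.79 / 0.1306 = 97.93.

97.93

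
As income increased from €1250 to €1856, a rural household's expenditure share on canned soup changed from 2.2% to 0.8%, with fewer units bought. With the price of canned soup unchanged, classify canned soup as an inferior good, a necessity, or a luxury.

inferior good

Quantity demanded falls as income rises, so η < 0.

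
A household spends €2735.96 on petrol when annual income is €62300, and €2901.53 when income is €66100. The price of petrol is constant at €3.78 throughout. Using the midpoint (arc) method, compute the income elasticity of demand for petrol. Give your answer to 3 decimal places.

0.992

With a constant price, Q₁ = 2735.96/3.78 = 723.799 and Q₂ = 2901.53/3.78 = 767.601 (equivalently, work directly with expenditure since P cancels).
Midpoint %ΔQ = (2901.53 − 2735.96)/2818.75 = 0.05874; midpoint %ΔI = (66100 − 62300)/64200 = 0.05919.
η = 0.05874 / 0.05919 = 0.992.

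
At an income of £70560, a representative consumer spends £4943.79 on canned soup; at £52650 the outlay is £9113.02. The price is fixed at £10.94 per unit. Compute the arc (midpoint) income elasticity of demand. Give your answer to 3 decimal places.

-2.040

With a constant price, Q₁ = 4943.79/10.94 = 451.900 and Q₂ = 9113.02/10.94 = 833.000 (equivalently, work directly with expenditure since P cancels).
Midpoint %ΔQ = (9113.02 − 4943.79)/7028.41 = 0.59320; midpoint %ΔI = (52650 − 70560)/61605 = -0.29072.
η = 0.59320 / -0.29072 = -2.040.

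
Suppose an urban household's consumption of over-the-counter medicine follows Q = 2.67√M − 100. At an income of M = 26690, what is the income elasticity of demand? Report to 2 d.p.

0.65

At M = 26690: Q = 336.200.
dQ/dM = 2.67/(2√M) = 0.0081716 at this income.
η = (dQ/dM)·(M/Q) = 0.0081716 × (26690/336.200) = 0.65.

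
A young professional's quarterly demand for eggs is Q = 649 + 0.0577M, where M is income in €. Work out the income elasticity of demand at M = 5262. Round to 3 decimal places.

0.319

At M = 5262: Q = 952.617.
dQ/dM = 0.0577.
η = (dQ/dM)·(M/Q) = 0.0577 × (5262/952.617) = 0.319.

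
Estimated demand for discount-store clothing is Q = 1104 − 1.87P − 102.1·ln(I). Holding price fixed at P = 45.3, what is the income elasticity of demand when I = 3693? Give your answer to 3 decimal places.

-0.565

At P = 45.3, I = 3693: Q = 180.620.
Holding P constant, ∂Q/∂I = -102.1/I = -0.0276469.
η_I = (∂Q/∂I)·(I/Q) = -0.0276469 × (3693/180.620) = -0.565.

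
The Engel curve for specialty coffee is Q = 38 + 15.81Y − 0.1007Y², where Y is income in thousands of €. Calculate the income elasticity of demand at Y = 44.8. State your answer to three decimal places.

0.559

At Y = 44.8: Q = 544.1791.
dQ/dY = 15.81 − 0.2014Y = 6.78728.
η = (dQ/dY)·(Y/Q) = 6.78728 × (44.8/544.1791) = 0.559.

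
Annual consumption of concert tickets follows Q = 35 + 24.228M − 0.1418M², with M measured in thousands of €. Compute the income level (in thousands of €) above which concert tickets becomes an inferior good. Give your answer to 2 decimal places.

85.43

dQ/dM = 24.228 − 0.2836M.
The good is inferior where dQ/dM < 0. Setting dQ/dM = 0 gives M = 24.228 / 0.2836 = 85.43.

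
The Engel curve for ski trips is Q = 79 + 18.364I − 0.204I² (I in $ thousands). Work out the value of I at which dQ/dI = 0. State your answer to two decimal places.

45.01

dQ/dI = 18.364 − 0.408I.
The good is inferior where dQ/dI < 0. Setting dQ/dI = 0 gives I = 18.364 / 0.408 = 45.01.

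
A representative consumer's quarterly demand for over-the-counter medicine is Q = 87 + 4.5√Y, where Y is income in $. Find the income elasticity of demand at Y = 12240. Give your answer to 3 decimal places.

0.426

At Y = 12240: Q = 584.855.
dQ/dY = 4.5/(2√Y) = 0.0203372 at this income.
η = (dQ/dY)·(Y/Q) = 0.0203372 × (12240/584.855) = 0.426.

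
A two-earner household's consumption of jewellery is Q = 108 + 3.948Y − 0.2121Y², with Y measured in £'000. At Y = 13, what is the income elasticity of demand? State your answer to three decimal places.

-0.165

At Y = 13: Q = 123.4791.
dQ/dY = 3.948 − 0.4242Y = -1.56660.
η = (dQ/dY)·(Y/Q) = -1.56660 × (13/123.4791) = -0.165.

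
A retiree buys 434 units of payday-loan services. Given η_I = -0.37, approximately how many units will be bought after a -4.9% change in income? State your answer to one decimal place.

%ΔQ ≈ η × %ΔI = -0.37 × (-4.9%) = 1.813%.
New Q ≈ 434 × (1 + 0.01813) = 441.9.

441.9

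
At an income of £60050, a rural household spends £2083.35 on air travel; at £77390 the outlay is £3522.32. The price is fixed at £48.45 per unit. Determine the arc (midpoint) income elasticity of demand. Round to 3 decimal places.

With a constant price, Q₁ = 2083.35/48.45 = 43.000 and Q₂ = 3522.32/48.45 = 72.700 (equivalently, work directly with expenditure since P cancels).
Midpoint %ΔQ = (3522.32 − 2083.35)/2802.84 = 0.51340; midpoint %ΔI = (77390 − 60050)/68720 = 0.25233.
η = 0.51340 / 0.25233 = 2.035.

2.035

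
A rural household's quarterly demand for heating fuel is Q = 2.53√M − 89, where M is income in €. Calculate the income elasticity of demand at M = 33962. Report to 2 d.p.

At M = 33962: Q = 377.248.
dQ/dM = 2.53/(2√M) = 0.00686426 at this income.
η = (dQ/dM)·(M/Q) = 0.00686426 × (33962/377.248) = 0.62.

0.62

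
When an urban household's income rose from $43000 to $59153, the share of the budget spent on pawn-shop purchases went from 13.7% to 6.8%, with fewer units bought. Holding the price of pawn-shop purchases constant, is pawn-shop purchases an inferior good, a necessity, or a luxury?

inferior good

Quantity demanded falls as income rises, so η < 0.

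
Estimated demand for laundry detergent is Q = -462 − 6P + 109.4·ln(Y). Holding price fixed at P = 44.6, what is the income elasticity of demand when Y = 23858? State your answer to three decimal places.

0.293

At P = 44.6, Y = 23858: Q = 373.138.
Holding P constant, ∂Q/∂Y = 109.4/Y = 0.00458546.
η_Y = (∂Q/∂Y)·(Y/Q) = 0.00458546 × (23858/373.138) = 0.293.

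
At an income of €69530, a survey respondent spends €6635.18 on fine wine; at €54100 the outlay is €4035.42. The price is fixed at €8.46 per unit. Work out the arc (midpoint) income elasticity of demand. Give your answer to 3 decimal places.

With a constant price, Q₁ = 6635.18/8.46 = 784.300 and Q₂ = 4035.42/8.46 = 477.000 (equivalently, work directly with expenditure since P cancels).
Midpoint %ΔQ = (4035.42 − 6635.18)/5335.30 = -0.48728; midpoint %ΔI = (54100 − 69530)/61815 = -0.24962.
η = -0.48728 / -0.24962 = 1.952.

1.952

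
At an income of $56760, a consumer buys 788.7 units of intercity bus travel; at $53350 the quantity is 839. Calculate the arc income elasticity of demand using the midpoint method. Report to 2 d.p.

-1.00

ΔQ = 839 − 788.7 = 50.3; midpoint Q̄ = (788.7 + 839)/2 = 813.85.
ΔI = 53350 − 56760 = -3410; midpoint Ī = (56760 + 53350)/2 = 55055.
η = (ΔQ/Q̄) ÷ (ΔI/Ī) = (50.3/813.85) ÷ (-3410/55055) = -1.00.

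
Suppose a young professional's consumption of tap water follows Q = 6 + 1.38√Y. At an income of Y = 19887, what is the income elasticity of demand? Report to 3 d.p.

0.485

At Y = 19887: Q = 200.609.
dQ/dY = 1.38/(2√Y) = 0.00489288 at this income.
η = (dQ/dY)·(Y/Q) = 0.00489288 × (19887/200.609) = 0.485.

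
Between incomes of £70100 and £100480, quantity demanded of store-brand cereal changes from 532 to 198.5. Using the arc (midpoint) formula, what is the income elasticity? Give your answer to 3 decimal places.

-2.563

ΔQ = 198.5 − 532 = -333.5; midpoint Q̄ = (532 + 198.5)/2 = 365.25.
ΔI = 100480 − 70100 = 30380; midpoint Ī = (70100 + 100480)/2 = 85290.
η = (ΔQ/Q̄) ÷ (ΔI/Ī) = (-333.5/365.25) ÷ (30380/85290) = -2.563.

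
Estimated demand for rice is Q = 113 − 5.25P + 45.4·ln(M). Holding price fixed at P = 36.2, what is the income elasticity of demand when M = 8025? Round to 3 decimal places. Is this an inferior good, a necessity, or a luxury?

0.137 (necessity)

At P = 36.2, M = 8025: Q = 331.110.
Holding P constant, ∂Q/∂M = 45.4/M = 0.00565732.
η_M = (∂Q/∂M)·(M/Q) = 0.00565732 × (8025/331.110) = 0.137.
Since 0 < η < 1, this is a necessity.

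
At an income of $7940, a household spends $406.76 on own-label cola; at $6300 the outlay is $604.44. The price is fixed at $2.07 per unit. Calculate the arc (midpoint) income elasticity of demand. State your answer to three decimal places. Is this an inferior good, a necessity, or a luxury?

-1.697 (inferior good)

With a constant price, Q₁ = 406.76/2.07 = 196.502 and Q₂ = 604.44/2.07 = 292.000 (equivalently, work directly with expenditure since P cancels).
Midpoint %ΔQ = (604.44 − 406.76)/505.60 = 0.39098; midpoint %ΔI = (6300 − 7940)/7120 = -0.23034.
η = 0.39098 / -0.23034 = -1.697.
η < 0 ⇒ inferior good.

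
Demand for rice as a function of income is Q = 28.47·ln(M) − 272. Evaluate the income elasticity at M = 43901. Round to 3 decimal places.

At M = 43901: Q = 32.336.
dQ/dM = 28.47/M = 0.000648505 at this income.
η = (dQ/dM)·(M/Q) = 0.000648505 × (43901/32.336) = 0.880.

0.880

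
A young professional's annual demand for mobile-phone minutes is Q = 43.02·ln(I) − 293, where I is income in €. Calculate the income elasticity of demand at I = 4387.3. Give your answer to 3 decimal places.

At I = 4387.3: Q = 67.786.
dQ/dI = 43.02/I = 0.00980558 at this income.
η = (dQ/dI)·(I/Q) = 0.00980558 × (4387.3/67.786) = 0.635.

0.635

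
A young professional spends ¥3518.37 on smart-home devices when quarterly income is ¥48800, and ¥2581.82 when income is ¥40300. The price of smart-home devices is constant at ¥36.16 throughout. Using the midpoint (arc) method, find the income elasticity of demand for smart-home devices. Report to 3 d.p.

With a constant price, Q₁ = 3518.37/36.16 = 97.300 and Q₂ = 2581.82/36.16 = 71.400 (equivalently, work directly with expenditure since P cancels).
Midpoint %ΔQ = (2581.82 − 3518.37)/3050.10 = -0.30706; midpoint %ΔI = (40300 − 48800)/44550 = -0.19080.
η = -0.30706 / -0.19080 = 1.609.

1.609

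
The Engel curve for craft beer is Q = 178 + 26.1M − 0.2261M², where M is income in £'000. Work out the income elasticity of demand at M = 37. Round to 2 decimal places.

0.42

At M = 37: Q = 834.1691.
dQ/dM = 26.1 − 0.4522M = 9.36860.
η = (dQ/dM)·(M/Q) = 9.36860 × (37/834.1691) = 0.42.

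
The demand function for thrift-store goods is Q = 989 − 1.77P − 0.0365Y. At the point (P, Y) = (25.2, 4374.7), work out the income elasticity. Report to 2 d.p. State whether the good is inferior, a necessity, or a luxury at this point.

At P = 25.2, Y = 4374.7: Q = 784.719.
Holding P constant, ∂Q/∂Y = −0.0365.
η_Y = (∂Q/∂Y)·(Y/Q) = -0.0365 × (4374.7/784.719) = -0.20.
Since η < 0, this is an inferior good.

-0.20 (inferior good)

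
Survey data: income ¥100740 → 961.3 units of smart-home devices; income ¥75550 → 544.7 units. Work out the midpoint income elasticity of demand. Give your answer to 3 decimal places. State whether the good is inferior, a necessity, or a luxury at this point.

ΔQ = 544.7 − 961.3 = -416.6; midpoint Q̄ = (961.3 + 544.7)/2 = 753.
ΔI = 75550 − 100740 = -25190; midpoint Ī = (100740 + 75550)/2 = 88145.
η = (ΔQ/Q̄) ÷ (ΔI/Ī) = (-416.6/753) ÷ (-25190/88145) = 1.936.
η > 1 ⇒ luxury.

1.936 (luxury)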